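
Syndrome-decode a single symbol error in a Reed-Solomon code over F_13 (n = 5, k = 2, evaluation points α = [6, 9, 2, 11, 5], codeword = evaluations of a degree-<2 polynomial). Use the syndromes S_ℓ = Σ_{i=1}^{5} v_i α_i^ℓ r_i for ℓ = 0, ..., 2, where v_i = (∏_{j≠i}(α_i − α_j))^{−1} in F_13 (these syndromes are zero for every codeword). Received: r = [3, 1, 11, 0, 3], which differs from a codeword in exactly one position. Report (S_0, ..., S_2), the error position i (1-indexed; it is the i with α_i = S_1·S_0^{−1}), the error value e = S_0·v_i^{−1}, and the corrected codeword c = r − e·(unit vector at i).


S = (9, 2, 12), error at position 1, error magnitude e = 7, c = [9, 1, 11, 0, 3].

Step 1: column multipliers v_i = (∏_{j≠i}(α_i − α_j))^{−1} mod 13.
  i = 1 (α = 6): (6−9)(6−2)(6−11)(6−5) = (−3)·4·(−5)·1 = 60 ≡ 8, so v_1 = 8^{−1} = 5 (mod 13).
  i = 2 (α = 9): (9−6)(9−2)(9−11)(9−5) = 3·7·(−2)·4 = −168 ≡ 1, so v_2 = 1^{−1} = 1 (mod 13).
  i = 3 (α = 2): (2−6)(2−9)(2−11)(2−5) = (−4)·(−7)·(−9)·(−3) = 756 ≡ 2, so v_3 = 2^{−1} = 7 (mod 13).
  i = 4 (α = 11): (11−6)(11−9)(11−2)(11−5) = 5·2·9·6 = 540 ≡ 7, so v_4 = 7^{−1} = 2 (mod 13).
  i = 5 (α = 5): (5−6)(5−9)(5−2)(5−11) = (−1)·(−4)·3·(−6) = −72 ≡ 6, so v_5 = 6^{−1} = 11 (mod 13).
  v = [5, 1, 7, 2, 11].
Step 2: syndromes of r = [3, 1, 11, 0, 3] (all sums mod 13).
  S_0 = Σ v_i r_i = 5·3 + 1·1 + 7·11 + 2·0 + 11·3 = 126 ≡ 9.
  S_1 = Σ v_i α_i r_i = 5·6·3 + 1·9·1 + 7·2·11 + 2·11·0 + 11·5·3 = 418 ≡ 2.
  α_i^2 mod 13 = [10, 3, 4, 4, 12].
  S_2 = Σ v_i α_i^2 r_i = 5·10·3 + 1·3·1 + 7·4·11 + 2·4·0 + 11·12·3 = 857 ≡ 12.
  S = (9, 2, 12) ≠ 0, so r is not a codeword (an error is present).
Step 3: locate the error. For a single error e at position i, S_ℓ = v_i·e·α_i^ℓ, so α_err = S_1/S_0.
  S_0^{−1} = 9^{−1} = 3 (mod 13), so α_err = 2·3 = 6 ≡ 6 = α_1. Error position i = 1.
  Consistency check: S_2/S_1 = 12·7 = 84 ≡ 6 = α_err ✓ (single-error assumption holds).
Step 4: error magnitude e = S_0/v_1 = S_0·∏_{j≠1}(α_1 − α_j) = 9·8 = 72 ≡ 7 (mod 13).
Step 5: correct position 1: c_1 = r_1 − e = 3 − 7 ≡ 9 (mod 13). Hence c = [9, 1, 11, 0, 3].
  Check: interpolating c through the α_i gives m(x) = 12 + 6·x (degree < 2) with m(α_i) = c_i for every i, so c is indeed a codeword.


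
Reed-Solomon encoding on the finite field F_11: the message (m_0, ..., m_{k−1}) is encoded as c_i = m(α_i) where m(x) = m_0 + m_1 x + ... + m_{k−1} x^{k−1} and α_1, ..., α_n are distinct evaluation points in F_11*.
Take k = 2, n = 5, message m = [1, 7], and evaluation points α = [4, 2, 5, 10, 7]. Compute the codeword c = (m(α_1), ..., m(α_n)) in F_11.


c = [7, 4, 3, 5, 6]

Message polynomial: m(x) = 1 + 7·x (mod 11).
For each evaluation point α_i, compute m(α_i) mod 11:
  α_1 = 4: Horner steps 7 → 7, so m(4) = 7.
  α_2 = 2: Horner steps 7 → 4, so m(2) = 4.
  α_3 = 5: Horner steps 7 → 3, so m(5) = 3.
  α_4 = 10: Horner steps 7 → 5, so m(10) = 5.
  α_5 = 7: Horner steps 7 → 6, so m(7) = 6.
Codeword c = [7, 4, 3, 5, 6] ∈ F_11^5.


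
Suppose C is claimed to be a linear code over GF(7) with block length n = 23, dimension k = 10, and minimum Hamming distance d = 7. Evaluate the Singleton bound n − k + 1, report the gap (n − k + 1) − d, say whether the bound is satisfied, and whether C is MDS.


Singleton RHS = n − k + 1 = 14, slack = 7, bound satisfied, not MDS.

Singleton bound: d ≤ n − k + 1.
Here n = 23, k = 10, so n − k + 1 = 14.
Given d = 7, check d ≤ 14: YES.
Slack = (n − k + 1) − d = 7.
The code is NOT MDS (slack = 7 > 0).
Description: the claimed parameters are [23, 10, 7]_7; such a code would be non-MDS.


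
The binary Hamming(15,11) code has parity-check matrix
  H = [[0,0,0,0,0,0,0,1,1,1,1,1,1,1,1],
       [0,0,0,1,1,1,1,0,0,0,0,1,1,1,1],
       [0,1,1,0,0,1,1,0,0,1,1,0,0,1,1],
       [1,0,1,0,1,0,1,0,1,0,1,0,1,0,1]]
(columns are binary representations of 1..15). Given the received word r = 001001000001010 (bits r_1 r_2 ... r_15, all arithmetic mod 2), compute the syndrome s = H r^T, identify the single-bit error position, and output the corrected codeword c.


s = (0, 1, 1, 1)^T, error position = 7, corrected codeword c = 001001100001010

Compute s = H r^T mod 2 one row at a time:
  s_1 = 0 + 0 + 0 + 0 + 1 + 0 + 1 + 0 = 2 ≡ 0 (mod 2).
  s_2 = 0 + 0 + 1 + 0 + 1 + 0 + 1 + 0 = 3 ≡ 1 (mod 2).
  s_3 = 0 + 1 + 1 + 0 + 0 + 0 + 1 + 0 = 3 ≡ 1 (mod 2).
  s_4 = 0 + 1 + 0 + 0 + 0 + 0 + 0 + 0 = 1 ≡ 1 (mod 2).
s = (0, 1, 1, 1)^T — this equals column 7 of H (binary 0111), so error is at position 7.
Correct: flip bit 7 of r = 001001000001010 to get c = 001001100001010.


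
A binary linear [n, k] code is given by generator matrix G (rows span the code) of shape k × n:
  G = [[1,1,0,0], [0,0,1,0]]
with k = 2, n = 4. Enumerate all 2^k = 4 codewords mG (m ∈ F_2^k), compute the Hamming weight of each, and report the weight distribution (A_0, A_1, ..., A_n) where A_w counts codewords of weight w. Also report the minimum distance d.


Weight distribution: A_0 = 1, A_1 = 1, A_2 = 1, A_3 = 1. Minimum distance d = 1.

Enumerate all 2^2 = 4 messages m ∈ F_2^2.
For each, compute codeword c = mG in F_2^4, then tally its weight.
  m = 00 → c = 0000, weight = 0.
  m = 10 → c = 1100, weight = 2.
  m = 01 → c = 0010, weight = 1.
  m = 11 → c = 1110, weight = 3.
Tally weights:
  weight 0: 1 codewords.
  weight 1: 1 codewords.
  weight 2: 1 codewords.
  weight 3: 1 codewords.
Minimum distance d = smallest w > 0 with A_w > 0 = 1.
Sanity: Σ A_w = 4 = 2^2 = 4 ✓.


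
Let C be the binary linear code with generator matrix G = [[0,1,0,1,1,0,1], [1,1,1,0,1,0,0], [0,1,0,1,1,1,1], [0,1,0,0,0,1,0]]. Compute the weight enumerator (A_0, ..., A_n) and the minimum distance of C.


Weight distribution: A_0 = 1, A_1 = 2, A_2 = 1, A_3 = 2, A_4 = 5, A_5 = 4, A_6 = 1. Minimum distance d = 1.

Enumerate all 2^4 = 16 messages m ∈ F_2^4.
For each, compute codeword c = mG in F_2^7, then tally its weight.
  m = 0000 → c = 0000000, weight = 0.
  m = 1000 → c = 0101101, weight = 4.
  m = 0100 → c = 1110100, weight = 4.
  m = 1100 → c = 1011001, weight = 4.
  m = 0010 → c = 0101111, weight = 5.
  m = 1010 → c = 0000010, weight = 1.
  m = 0110 → c = 1011011, weight = 5.
  m = 1110 → c = 1110110, weight = 5.
  m = 0001 → c = 0100010, weight = 2.
  m = 1001 → c = 0001111, weight = 4.
  m = 0101 → c = 1010110, weight = 4.
  m = 1101 → c = 1111011, weight = 6.
  m = 0011 → c = 0001101, weight = 3.
  m = 1011 → c = 0100000, weight = 1.
  m = 0111 → c = 1111001, weight = 5.
  m = 1111 → c = 1010100, weight = 3.
Tally weights:
  weight 0: 1 codewords.
  weight 1: 2 codewords.
  weight 2: 1 codewords.
  weight 3: 2 codewords.
  weight 4: 5 codewords.
  weight 5: 4 codewords.
  weight 6: 1 codewords.
Minimum distance d = smallest w > 0 with A_w > 0 = 1.
Sanity: Σ A_w = 16 = 2^4 = 16 ✓.


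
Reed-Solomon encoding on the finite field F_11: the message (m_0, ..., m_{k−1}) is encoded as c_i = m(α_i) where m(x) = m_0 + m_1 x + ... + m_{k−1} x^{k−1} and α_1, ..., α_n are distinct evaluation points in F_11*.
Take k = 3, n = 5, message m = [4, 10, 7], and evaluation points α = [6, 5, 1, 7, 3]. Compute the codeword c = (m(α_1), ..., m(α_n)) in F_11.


c = [8, 9, 10, 10, 9]

Message polynomial: m(x) = 4 + 10·x + 7·x^2 (mod 11).
For each evaluation point α_i, compute m(α_i) mod 11:
  α_1 = 6: Horner steps 7 → 8 → 8, so m(6) = 8.
  α_2 = 5: Horner steps 7 → 1 → 9, so m(5) = 9.
  α_3 = 1: Horner steps 7 → 6 → 10, so m(1) = 10.
  α_4 = 7: Horner steps 7 → 4 → 10, so m(7) = 10.
  α_5 = 3: Horner steps 7 → 9 → 9, so m(3) = 9.
Codeword c = [8, 9, 10, 10, 9] ∈ F_11^5.


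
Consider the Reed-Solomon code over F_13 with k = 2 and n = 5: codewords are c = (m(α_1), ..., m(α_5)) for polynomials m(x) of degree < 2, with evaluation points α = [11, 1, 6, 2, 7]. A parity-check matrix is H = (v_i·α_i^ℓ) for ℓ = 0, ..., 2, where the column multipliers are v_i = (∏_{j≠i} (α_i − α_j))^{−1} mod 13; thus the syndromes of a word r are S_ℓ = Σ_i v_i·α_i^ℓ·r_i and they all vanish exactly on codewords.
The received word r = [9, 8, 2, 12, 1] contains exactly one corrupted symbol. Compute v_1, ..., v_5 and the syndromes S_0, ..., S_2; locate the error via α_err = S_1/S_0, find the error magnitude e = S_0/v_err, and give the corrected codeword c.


S = (6, 3, 8), error at position 5, error magnitude e = 8, c = [9, 8, 2, 12, 6].

Step 1: column multipliers v_i = (∏_{j≠i}(α_i − α_j))^{−1} mod 13.
  i = 1 (α = 11): (11−1)(11−6)(11−2)(11−7) = 10·5·9·4 = 1800 ≡ 6, so v_1 = 6^{−1} = 11 (mod 13).
  i = 2 (α = 1): (1−11)(1−6)(1−2)(1−7) = (−10)·(−5)·(−1)·(−6) = 300 ≡ 1, so v_2 = 1^{−1} = 1 (mod 13).
  i = 3 (α = 6): (6−11)(6−1)(6−2)(6−7) = (−5)·5·4·(−1) = 100 ≡ 9, so v_3 = 9^{−1} = 3 (mod 13).
  i = 4 (α = 2): (2−11)(2−1)(2−6)(2−7) = (−9)·1·(−4)·(−5) = −180 ≡ 2, so v_4 = 2^{−1} = 7 (mod 13).
  i = 5 (α = 7): (7−11)(7−1)(7−6)(7−2) = (−4)·6·1·5 = −120 ≡ 10, so v_5 = 10^{−1} = 4 (mod 13).
  v = [11, 1, 3, 7, 4].
Step 2: syndromes of r = [9, 8, 2, 12, 1] (all sums mod 13).
  S_0 = Σ v_i r_i = 11·9 + 1·8 + 3·2 + 7·12 + 4·1 = 201 ≡ 6.
  S_1 = Σ v_i α_i r_i = 11·11·9 + 1·1·8 + 3·6·2 + 7·2·12 + 4·7·1 = 1329 ≡ 3.
  α_i^2 mod 13 = [4, 1, 10, 4, 10].
  S_2 = Σ v_i α_i^2 r_i = 11·4·9 + 1·1·8 + 3·10·2 + 7·4·12 + 4·10·1 = 840 ≡ 8.
  S = (6, 3, 8) ≠ 0, so r is not a codeword (an error is present).
Step 3: locate the error. For a single error e at position i, S_ℓ = v_i·e·α_i^ℓ, so α_err = S_1/S_0.
  S_0^{−1} = 6^{−1} = 11 (mod 13), so α_err = 3·11 = 33 ≡ 7 = α_5. Error position i = 5.
  Consistency check: S_2/S_1 = 8·9 = 72 ≡ 7 = α_err ✓ (single-error assumption holds).
Step 4: error magnitude e = S_0/v_5 = S_0·∏_{j≠5}(α_5 − α_j) = 6·10 = 60 ≡ 8 (mod 13).
Step 5: correct position 5: c_5 = r_5 − e = 1 − 8 ≡ 6 (mod 13). Hence c = [9, 8, 2, 12, 6].
  Check: interpolating c through the α_i gives m(x) = 4 + 4·x (degree < 2) with m(α_i) = c_i for every i, so c is indeed a codeword.


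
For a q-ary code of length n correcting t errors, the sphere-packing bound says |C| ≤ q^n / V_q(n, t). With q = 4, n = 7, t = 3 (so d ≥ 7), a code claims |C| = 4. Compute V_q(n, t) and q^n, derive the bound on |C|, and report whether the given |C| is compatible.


V_q(n, t) = 1156, q^n = 16384, Hamming bound = 14, |C| = 4 ≤ bound (satisfied).

Step 1: Compute V_q(n, t) = Σ_{j=0}^3 C(n, j) (q−1)^j.
  j = 0: C(7,0)·(3)^0 = 1·1 = 1.
  j = 1: C(7,1)·(3)^1 = 7·3 = 21.
  j = 2: C(7,2)·(3)^2 = 21·9 = 189.
  j = 3: C(7,3)·(3)^3 = 35·27 = 945.
  V_q(n, t) = 1 + 21 + 189 + 945 = 1156.
Step 2: q^n = 4^7 = 16384.
Step 3: Hamming bound ⌊q^n / V_q(n,t)⌋ = ⌊16384/1156⌋ = 14.
Step 4: Compare |C| = 4 to 14: satisfied.
The claimed |C| lies below the Hamming bound.


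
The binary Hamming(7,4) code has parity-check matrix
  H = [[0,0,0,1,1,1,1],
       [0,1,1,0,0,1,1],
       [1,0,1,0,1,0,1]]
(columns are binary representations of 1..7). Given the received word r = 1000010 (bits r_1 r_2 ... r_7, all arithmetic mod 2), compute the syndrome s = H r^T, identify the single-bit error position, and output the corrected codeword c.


s = (1, 1, 1)^T, error position = 7, corrected codeword c = 1000011

Compute s = H r^T mod 2 one row at a time:
  s_1 = 0 + 0 + 1 + 0 = 1 ≡ 1 (mod 2).
  s_2 = 0 + 0 + 1 + 0 = 1 ≡ 1 (mod 2).
  s_3 = 1 + 0 + 0 + 0 = 1 ≡ 1 (mod 2).
s = (1, 1, 1)^T — this equals column 7 of H (binary 111), so error is at position 7.
Correct: flip bit 7 of r = 1000010 to get c = 1000011.


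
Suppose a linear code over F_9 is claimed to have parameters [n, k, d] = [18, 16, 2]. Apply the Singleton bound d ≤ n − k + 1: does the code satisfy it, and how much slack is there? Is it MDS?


Singleton RHS = n − k + 1 = 3, slack = 1, bound satisfied, not MDS.

Singleton bound: d ≤ n − k + 1.
Here n = 18, k = 16, so n − k + 1 = 3.
Given d = 2, check d ≤ 3: YES.
Slack = (n − k + 1) − d = 1.
The code is NOT MDS (slack = 1 > 0).
Description: the claimed parameters are [18, 16, 2]_9; such a code would be non-MDS.


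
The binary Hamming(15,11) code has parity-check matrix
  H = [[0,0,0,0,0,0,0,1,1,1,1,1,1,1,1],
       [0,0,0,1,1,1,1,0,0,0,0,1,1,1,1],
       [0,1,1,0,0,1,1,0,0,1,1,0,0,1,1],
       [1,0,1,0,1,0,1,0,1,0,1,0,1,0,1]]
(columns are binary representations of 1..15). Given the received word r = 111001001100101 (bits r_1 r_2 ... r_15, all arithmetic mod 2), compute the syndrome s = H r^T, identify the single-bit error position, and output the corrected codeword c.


s = (0, 1, 1, 1)^T, error position = 7, corrected codeword c = 111001101100101

Compute s = H r^T mod 2 one row at a time:
  s_1 = 0 + 1 + 1 + 0 + 0 + 1 + 0 + 1 = 4 ≡ 0 (mod 2).
  s_2 = 0 + 0 + 1 + 0 + 0 + 1 + 0 + 1 = 3 ≡ 1 (mod 2).
  s_3 = 1 + 1 + 1 + 0 + 1 + 0 + 0 + 1 = 5 ≡ 1 (mod 2).
  s_4 = 1 + 1 + 0 + 0 + 1 + 0 + 1 + 1 = 5 ≡ 1 (mod 2).
s = (0, 1, 1, 1)^T — this equals column 7 of H (binary 0111), so error is at position 7.
Correct: flip bit 7 of r = 111001001100101 to get c = 111001101100101.


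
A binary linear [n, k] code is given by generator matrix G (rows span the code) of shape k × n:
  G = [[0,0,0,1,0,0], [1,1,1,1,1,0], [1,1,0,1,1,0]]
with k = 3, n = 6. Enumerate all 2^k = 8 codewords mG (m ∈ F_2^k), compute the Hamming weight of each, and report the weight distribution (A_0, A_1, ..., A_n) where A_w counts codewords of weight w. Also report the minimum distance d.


Weight distribution: A_0 = 1, A_1 = 2, A_2 = 1, A_3 = 1, A_4 = 2, A_5 = 1. Minimum distance d = 1.

Enumerate all 2^3 = 8 messages m ∈ F_2^3.
For each, compute codeword c = mG in F_2^6, then tally its weight.
  m = 000 → c = 000000, weight = 0.
  m = 100 → c = 000100, weight = 1.
  m = 010 → c = 111110, weight = 5.
  m = 110 → c = 111010, weight = 4.
  m = 001 → c = 110110, weight = 4.
  m = 101 → c = 110010, weight = 3.
  m = 011 → c = 001000, weight = 1.
  m = 111 → c = 001100, weight = 2.
Tally weights:
  weight 0: 1 codewords.
  weight 1: 2 codewords.
  weight 2: 1 codewords.
  weight 3: 1 codewords.
  weight 4: 2 codewords.
  weight 5: 1 codewords.
Minimum distance d = smallest w > 0 with A_w > 0 = 1.
Sanity: Σ A_w = 8 = 2^3 = 8 ✓.


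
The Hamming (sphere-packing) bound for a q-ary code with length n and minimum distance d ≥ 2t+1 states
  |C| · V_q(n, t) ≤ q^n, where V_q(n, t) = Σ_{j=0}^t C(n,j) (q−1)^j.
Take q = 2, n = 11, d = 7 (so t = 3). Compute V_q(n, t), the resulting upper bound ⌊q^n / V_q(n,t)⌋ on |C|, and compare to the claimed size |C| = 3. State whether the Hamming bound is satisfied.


V_q(n, t) = 232, q^n = 2048, Hamming bound = 8, |C| = 3 ≤ bound (satisfied).

Step 1: Compute V_q(n, t) = Σ_{j=0}^3 C(n, j) (q−1)^j.
  j = 0: C(11,0)·(1)^0 = 1·1 = 1.
  j = 1: C(11,1)·(1)^1 = 11·1 = 11.
  j = 2: C(11,2)·(1)^2 = 55·1 = 55.
  j = 3: C(11,3)·(1)^3 = 165·1 = 165.
  V_q(n, t) = 1 + 11 + 55 + 165 = 232.
Step 2: q^n = 2^11 = 2048.
Step 3: Hamming bound ⌊q^n / V_q(n,t)⌋ = ⌊2048/232⌋ = 8.
Step 4: Compare |C| = 3 to 8: satisfied.
The claimed |C| lies below the Hamming bound.


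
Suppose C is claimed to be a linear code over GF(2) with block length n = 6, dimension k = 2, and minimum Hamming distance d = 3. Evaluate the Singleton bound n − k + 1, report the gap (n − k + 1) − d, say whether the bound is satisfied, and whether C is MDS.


Singleton RHS = n − k + 1 = 5, slack = 2, bound satisfied, not MDS.

Singleton bound: d ≤ n − k + 1.
Here n = 6, k = 2, so n − k + 1 = 5.
Given d = 3, check d ≤ 5: YES.
Slack = (n − k + 1) − d = 2.
The code is NOT MDS (slack = 2 > 0).
Description: the claimed parameters are [6, 2, 3]_2; such a code would be non-MDS.


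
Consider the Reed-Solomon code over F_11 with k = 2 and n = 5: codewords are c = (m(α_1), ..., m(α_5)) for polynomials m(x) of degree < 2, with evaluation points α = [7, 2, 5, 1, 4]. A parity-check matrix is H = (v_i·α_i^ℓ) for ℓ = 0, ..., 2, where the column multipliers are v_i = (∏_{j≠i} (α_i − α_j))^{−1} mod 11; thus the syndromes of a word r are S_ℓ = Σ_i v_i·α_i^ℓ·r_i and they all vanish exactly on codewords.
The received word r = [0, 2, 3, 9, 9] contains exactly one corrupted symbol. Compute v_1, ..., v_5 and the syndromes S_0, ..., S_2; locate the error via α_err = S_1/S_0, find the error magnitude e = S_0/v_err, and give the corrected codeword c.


S = (3, 1, 4), error at position 5, error magnitude e = 10, c = [0, 2, 3, 9, 10].

Step 1: column multipliers v_i = (∏_{j≠i}(α_i − α_j))^{−1} mod 11.
  i = 1 (α = 7): (7−2)(7−5)(7−1)(7−4) = 5·2·6·3 = 180 ≡ 4, so v_1 = 4^{−1} = 3 (mod 11).
  i = 2 (α = 2): (2−7)(2−5)(2−1)(2−4) = (−5)·(−3)·1·(−2) = −30 ≡ 3, so v_2 = 3^{−1} = 4 (mod 11).
  i = 3 (α = 5): (5−7)(5−2)(5−1)(5−4) = (−2)·3·4·1 = −24 ≡ 9, so v_3 = 9^{−1} = 5 (mod 11).
  i = 4 (α = 1): (1−7)(1−2)(1−5)(1−4) = (−6)·(−1)·(−4)·(−3) = 72 ≡ 6, so v_4 = 6^{−1} = 2 (mod 11).
  i = 5 (α = 4): (4−7)(4−2)(4−5)(4−1) = (−3)·2·(−1)·3 = 18 ≡ 7, so v_5 = 7^{−1} = 8 (mod 11).
  v = [3, 4, 5, 2, 8].
Step 2: syndromes of r = [0, 2, 3, 9, 9] (all sums mod 11).
  S_0 = Σ v_i r_i = 3·0 + 4·2 + 5·3 + 2·9 + 8·9 = 113 ≡ 3.
  S_1 = Σ v_i α_i r_i = 3·7·0 + 4·2·2 + 5·5·3 + 2·1·9 + 8·4·9 = 397 ≡ 1.
  α_i^2 mod 11 = [5, 4, 3, 1, 5].
  S_2 = Σ v_i α_i^2 r_i = 3·5·0 + 4·4·2 + 5·3·3 + 2·1·9 + 8·5·9 = 455 ≡ 4.
  S = (3, 1, 4) ≠ 0, so r is not a codeword (an error is present).
Step 3: locate the error. For a single error e at position i, S_ℓ = v_i·e·α_i^ℓ, so α_err = S_1/S_0.
  S_0^{−1} = 3^{−1} = 4 (mod 11), so α_err = 1·4 = 4 ≡ 4 = α_5. Error position i = 5.
  Consistency check: S_2/S_1 = 4·1 = 4 ≡ 4 = α_err ✓ (single-error assumption holds).
Step 4: error magnitude e = S_0/v_5 = S_0·∏_{j≠5}(α_5 − α_j) = 3·7 = 21 ≡ 10 (mod 11).
Step 5: correct position 5: c_5 = r_5 − e = 9 − 10 ≡ 10 (mod 11). Hence c = [0, 2, 3, 9, 10].
  Check: interpolating c through the α_i gives m(x) = 5 + 4·x (degree < 2) with m(α_i) = c_i for every i, so c is indeed a codeword.


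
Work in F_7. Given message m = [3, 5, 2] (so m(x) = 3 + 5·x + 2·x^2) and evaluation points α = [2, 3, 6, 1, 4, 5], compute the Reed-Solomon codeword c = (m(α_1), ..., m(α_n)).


c = [0, 1, 0, 3, 6, 1]

Message polynomial: m(x) = 3 + 5·x + 2·x^2 (mod 7).
For each evaluation point α_i, compute m(α_i) mod 7:
  α_1 = 2: Horner steps 2 → 2 → 0, so m(2) = 0.
  α_2 = 3: Horner steps 2 → 4 → 1, so m(3) = 1.
  α_3 = 6: Horner steps 2 → 3 → 0, so m(6) = 0.
  α_4 = 1: Horner steps 2 → 0 → 3, so m(1) = 3.
  α_5 = 4: Horner steps 2 → 6 → 6, so m(4) = 6.
  α_6 = 5: Horner steps 2 → 1 → 1, so m(5) = 1.
Codeword c = [0, 1, 0, 3, 6, 1] ∈ F_7^6.


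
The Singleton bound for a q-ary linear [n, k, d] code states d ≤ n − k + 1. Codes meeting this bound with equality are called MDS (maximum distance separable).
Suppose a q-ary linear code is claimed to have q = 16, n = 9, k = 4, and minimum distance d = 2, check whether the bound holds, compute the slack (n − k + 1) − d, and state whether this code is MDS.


Singleton RHS = n − k + 1 = 6, slack = 4, bound satisfied, not MDS.

Singleton bound: d ≤ n − k + 1.
Here n = 9, k = 4, so n − k + 1 = 6.
Given d = 2, check d ≤ 6: YES.
Slack = (n − k + 1) − d = 4.
The code is NOT MDS (slack = 4 > 0).
Description: the claimed parameters are [9, 4, 2]_16; such a code would be non-MDS.


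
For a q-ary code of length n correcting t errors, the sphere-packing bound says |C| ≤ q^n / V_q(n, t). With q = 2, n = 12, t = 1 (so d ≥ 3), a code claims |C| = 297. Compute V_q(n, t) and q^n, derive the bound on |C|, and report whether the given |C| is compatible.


V_q(n, t) = 13, q^n = 4096, Hamming bound = 315, |C| = 297 ≤ bound (satisfied).

Step 1: Compute V_q(n, t) = Σ_{j=0}^1 C(n, j) (q−1)^j.
  j = 0: C(12,0)·(1)^0 = 1·1 = 1.
  j = 1: C(12,1)·(1)^1 = 12·1 = 12.
  V_q(n, t) = 1 + 12 = 13.
Step 2: q^n = 2^12 = 4096.
Step 3: Hamming bound ⌊q^n / V_q(n,t)⌋ = ⌊4096/13⌋ = 315.
Step 4: Compare |C| = 297 to 315: satisfied.
The claimed |C| lies below the Hamming bound.


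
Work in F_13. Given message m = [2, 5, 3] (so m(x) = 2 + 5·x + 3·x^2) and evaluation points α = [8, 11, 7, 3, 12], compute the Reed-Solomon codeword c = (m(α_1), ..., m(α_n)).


c = [0, 4, 2, 5, 0]

Message polynomial: m(x) = 2 + 5·x + 3·x^2 (mod 13).
For each evaluation point α_i, compute m(α_i) mod 13:
  α_1 = 8: Horner steps 3 → 3 → 0, so m(8) = 0.
  α_2 = 11: Horner steps 3 → 12 → 4, so m(11) = 4.
  α_3 = 7: Horner steps 3 → 0 → 2, so m(7) = 2.
  α_4 = 3: Horner steps 3 → 1 → 5, so m(3) = 5.
  α_5 = 12: Horner steps 3 → 2 → 0, so m(12) = 0.
Codeword c = [0, 4, 2, 5, 0] ∈ F_13^5.


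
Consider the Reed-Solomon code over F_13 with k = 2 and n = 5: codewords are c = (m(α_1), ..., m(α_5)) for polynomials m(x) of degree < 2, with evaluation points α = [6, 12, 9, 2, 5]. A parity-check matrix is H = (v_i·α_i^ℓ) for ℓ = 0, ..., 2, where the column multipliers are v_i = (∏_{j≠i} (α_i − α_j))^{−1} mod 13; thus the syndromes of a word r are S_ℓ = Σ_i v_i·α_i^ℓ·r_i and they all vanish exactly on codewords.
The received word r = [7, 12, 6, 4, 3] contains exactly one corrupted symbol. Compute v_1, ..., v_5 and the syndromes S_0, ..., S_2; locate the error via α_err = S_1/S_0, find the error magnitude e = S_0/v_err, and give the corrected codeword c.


S = (6, 7, 6), error at position 2, error magnitude e = 7, c = [7, 5, 6, 4, 3].

Step 1: column multipliers v_i = (∏_{j≠i}(α_i − α_j))^{−1} mod 13.
  i = 1 (α = 6): (6−12)(6−9)(6−2)(6−5) = (−6)·(−3)·4·1 = 72 ≡ 7, so v_1 = 7^{−1} = 2 (mod 13).
  i = 2 (α = 12): (12−6)(12−9)(12−2)(12−5) = 6·3·10·7 = 1260 ≡ 12, so v_2 = 12^{−1} = 12 (mod 13).
  i = 3 (α = 9): (9−6)(9−12)(9−2)(9−5) = 3·(−3)·7·4 = −252 ≡ 8, so v_3 = 8^{−1} = 5 (mod 13).
  i = 4 (α = 2): (2−6)(2−12)(2−9)(2−5) = (−4)·(−10)·(−7)·(−3) = 840 ≡ 8, so v_4 = 8^{−1} = 5 (mod 13).
  i = 5 (α = 5): (5−6)(5−12)(5−9)(5−2) = (−1)·(−7)·(−4)·3 = −84 ≡ 7, so v_5 = 7^{−1} = 2 (mod 13).
  v = [2, 12, 5, 5, 2].
Step 2: syndromes of r = [7, 12, 6, 4, 3] (all sums mod 13).
  S_0 = Σ v_i r_i = 2·7 + 12·12 + 5·6 + 5·4 + 2·3 = 214 ≡ 6.
  S_1 = Σ v_i α_i r_i = 2·6·7 + 12·12·12 + 5·9·6 + 5·2·4 + 2·5·3 = 2152 ≡ 7.
  α_i^2 mod 13 = [10, 1, 3, 4, 12].
  S_2 = Σ v_i α_i^2 r_i = 2·10·7 + 12·1·12 + 5·3·6 + 5·4·4 + 2·12·3 = 526 ≡ 6.
  S = (6, 7, 6) ≠ 0, so r is not a codeword (an error is present).
Step 3: locate the error. For a single error e at position i, S_ℓ = v_i·e·α_i^ℓ, so α_err = S_1/S_0.
  S_0^{−1} = 6^{−1} = 11 (mod 13), so α_err = 7·11 = 77 ≡ 12 = α_2. Error position i = 2.
  Consistency check: S_2/S_1 = 6·2 = 12 ≡ 12 = α_err ✓ (single-error assumption holds).
Step 4: error magnitude e = S_0/v_2 = S_0·∏_{j≠2}(α_2 − α_j) = 6·12 = 72 ≡ 7 (mod 13).
Step 5: correct position 2: c_2 = r_2 − e = 12 − 7 ≡ 5 (mod 13). Hence c = [7, 5, 6, 4, 3].
  Check: interpolating c through the α_i gives m(x) = 9 + 4·x (degree < 2) with m(α_i) = c_i for every i, so c is indeed a codeword.


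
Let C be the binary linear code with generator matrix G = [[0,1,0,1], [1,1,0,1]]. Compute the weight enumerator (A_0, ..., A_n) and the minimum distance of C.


Weight distribution: A_0 = 1, A_1 = 1, A_2 = 1, A_3 = 1. Minimum distance d = 1.

Enumerate all 2^2 = 4 messages m ∈ F_2^2.
For each, compute codeword c = mG in F_2^4, then tally its weight.
  m = 00 → c = 0000, weight = 0.
  m = 10 → c = 0101, weight = 2.
  m = 01 → c = 1101, weight = 3.
  m = 11 → c = 1000, weight = 1.
Tally weights:
  weight 0: 1 codewords.
  weight 1: 1 codewords.
  weight 2: 1 codewords.
  weight 3: 1 codewords.
Minimum distance d = smallest w > 0 with A_w > 0 = 1.
Sanity: Σ A_w = 4 = 2^2 = 4 ✓.


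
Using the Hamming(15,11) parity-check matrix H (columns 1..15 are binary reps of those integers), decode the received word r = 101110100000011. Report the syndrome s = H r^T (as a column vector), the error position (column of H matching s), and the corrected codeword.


s = (0, 1, 0, 1)^T, error position = 5, corrected codeword c = 101100100000011

Compute s = H r^T mod 2 one row at a time:
  s_1 = 0 + 0 + 0 + 0 + 0 + 0 + 1 + 1 = 2 ≡ 0 (mod 2).
  s_2 = 1 + 1 + 0 + 1 + 0 + 0 + 1 + 1 = 5 ≡ 1 (mod 2).
  s_3 = 0 + 1 + 0 + 1 + 0 + 0 + 1 + 1 = 4 ≡ 0 (mod 2).
  s_4 = 1 + 1 + 1 + 1 + 0 + 0 + 0 + 1 = 5 ≡ 1 (mod 2).
s = (0, 1, 0, 1)^T — this equals column 5 of H (binary 0101), so error is at position 5.
Correct: flip bit 5 of r = 101110100000011 to get c = 101100100000011.


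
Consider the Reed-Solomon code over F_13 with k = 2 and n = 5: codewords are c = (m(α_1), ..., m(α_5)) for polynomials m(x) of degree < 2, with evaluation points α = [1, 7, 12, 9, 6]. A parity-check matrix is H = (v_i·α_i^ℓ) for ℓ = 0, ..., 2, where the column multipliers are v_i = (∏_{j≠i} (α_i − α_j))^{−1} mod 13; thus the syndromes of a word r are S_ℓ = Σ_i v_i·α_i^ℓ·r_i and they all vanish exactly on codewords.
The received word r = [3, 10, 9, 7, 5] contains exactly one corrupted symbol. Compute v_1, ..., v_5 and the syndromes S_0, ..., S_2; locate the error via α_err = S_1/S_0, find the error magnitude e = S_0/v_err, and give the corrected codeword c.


S = (10, 10, 10), error at position 1, error magnitude e = 10, c = [6, 10, 9, 7, 5].

Step 1: column multipliers v_i = (∏_{j≠i}(α_i − α_j))^{−1} mod 13.
  i = 1 (α = 1): (1−7)(1−12)(1−9)(1−6) = (−6)·(−11)·(−8)·(−5) = 2640 ≡ 1, so v_1 = 1^{−1} = 1 (mod 13).
  i = 2 (α = 7): (7−1)(7−12)(7−9)(7−6) = 6·(−5)·(−2)·1 = 60 ≡ 8, so v_2 = 8^{−1} = 5 (mod 13).
  i = 3 (α = 12): (12−1)(12−7)(12−9)(12−6) = 11·5·3·6 = 990 ≡ 2, so v_3 = 2^{−1} = 7 (mod 13).
  i = 4 (α = 9): (9−1)(9−7)(9−12)(9−6) = 8·2·(−3)·3 = −144 ≡ 12, so v_4 = 12^{−1} = 12 (mod 13).
  i = 5 (α = 6): (6−1)(6−7)(6−12)(6−9) = 5·(−1)·(−6)·(−3) = −90 ≡ 1, so v_5 = 1^{−1} = 1 (mod 13).
  v = [1, 5, 7, 12, 1].
Step 2: syndromes of r = [3, 10, 9, 7, 5] (all sums mod 13).
  S_0 = Σ v_i r_i = 1·3 + 5·10 + 7·9 + 12·7 + 1·5 = 205 ≡ 10.
  S_1 = Σ v_i α_i r_i = 1·1·3 + 5·7·10 + 7·12·9 + 12·9·7 + 1·6·5 = 1895 ≡ 10.
  α_i^2 mod 13 = [1, 10, 1, 3, 10].
  S_2 = Σ v_i α_i^2 r_i = 1·1·3 + 5·10·10 + 7·1·9 + 12·3·7 + 1·10·5 = 868 ≡ 10.
  S = (10, 10, 10) ≠ 0, so r is not a codeword (an error is present).
Step 3: locate the error. For a single error e at position i, S_ℓ = v_i·e·α_i^ℓ, so α_err = S_1/S_0.
  S_0^{−1} = 10^{−1} = 4 (mod 13), so α_err = 10·4 = 40 ≡ 1 = α_1. Error position i = 1.
  Consistency check: S_2/S_1 = 10·4 = 40 ≡ 1 = α_err ✓ (single-error assumption holds).
Step 4: error magnitude e = S_0/v_1 = S_0·∏_{j≠1}(α_1 − α_j) = 10·1 = 10 ≡ 10 (mod 13).
Step 5: correct position 1: c_1 = r_1 − e = 3 − 10 ≡ 6 (mod 13). Hence c = [6, 10, 9, 7, 5].
  Check: interpolating c through the α_i gives m(x) = 1 + 5·x (degree < 2) with m(α_i) = c_i for every i, so c is indeed a codeword.


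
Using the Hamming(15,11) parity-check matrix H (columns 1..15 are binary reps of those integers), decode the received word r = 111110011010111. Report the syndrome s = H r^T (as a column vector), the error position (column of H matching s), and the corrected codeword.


s = (0, 1, 1, 1)^T, error position = 7, corrected codeword c = 111110111010111

Compute s = H r^T mod 2 one row at a time:
  s_1 = 1 + 1 + 0 + 1 + 0 + 1 + 1 + 1 = 6 ≡ 0 (mod 2).
  s_2 = 1 + 1 + 0 + 0 + 0 + 1 + 1 + 1 = 5 ≡ 1 (mod 2).
  s_3 = 1 + 1 + 0 + 0 + 0 + 1 + 1 + 1 = 5 ≡ 1 (mod 2).
  s_4 = 1 + 1 + 1 + 0 + 1 + 1 + 1 + 1 = 7 ≡ 1 (mod 2).
s = (0, 1, 1, 1)^T — this equals column 7 of H (binary 0111), so error is at position 7.
Correct: flip bit 7 of r = 111110011010111 to get c = 111110111010111.


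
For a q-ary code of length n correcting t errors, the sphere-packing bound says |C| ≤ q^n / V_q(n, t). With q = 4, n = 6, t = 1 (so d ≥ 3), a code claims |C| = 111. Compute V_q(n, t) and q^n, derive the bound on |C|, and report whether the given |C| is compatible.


V_q(n, t) = 19, q^n = 4096, Hamming bound = 215, |C| = 111 ≤ bound (satisfied).

Step 1: Compute V_q(n, t) = Σ_{j=0}^1 C(n, j) (q−1)^j.
  j = 0: C(6,0)·(3)^0 = 1·1 = 1.
  j = 1: C(6,1)·(3)^1 = 6·3 = 18.
  V_q(n, t) = 1 + 18 = 19.
Step 2: q^n = 4^6 = 4096.
Step 3: Hamming bound ⌊q^n / V_q(n,t)⌋ = ⌊4096/19⌋ = 215.
Step 4: Compare |C| = 111 to 215: satisfied.
The claimed |C| lies below the Hamming bound.


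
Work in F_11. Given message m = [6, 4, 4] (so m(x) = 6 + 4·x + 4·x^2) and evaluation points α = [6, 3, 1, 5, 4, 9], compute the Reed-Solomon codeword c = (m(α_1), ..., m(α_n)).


c = [9, 10, 3, 5, 9, 3]

Message polynomial: m(x) = 6 + 4·x + 4·x^2 (mod 11).
For each evaluation point α_i, compute m(α_i) mod 11:
  α_1 = 6: Horner steps 4 → 6 → 9, so m(6) = 9.
  α_2 = 3: Horner steps 4 → 5 → 10, so m(3) = 10.
  α_3 = 1: Horner steps 4 → 8 → 3, so m(1) = 3.
  α_4 = 5: Horner steps 4 → 2 → 5, so m(5) = 5.
  α_5 = 4: Horner steps 4 → 9 → 9, so m(4) = 9.
  α_6 = 9: Horner steps 4 → 7 → 3, so m(9) = 3.
Codeword c = [9, 10, 3, 5, 9, 3] ∈ F_11^6.


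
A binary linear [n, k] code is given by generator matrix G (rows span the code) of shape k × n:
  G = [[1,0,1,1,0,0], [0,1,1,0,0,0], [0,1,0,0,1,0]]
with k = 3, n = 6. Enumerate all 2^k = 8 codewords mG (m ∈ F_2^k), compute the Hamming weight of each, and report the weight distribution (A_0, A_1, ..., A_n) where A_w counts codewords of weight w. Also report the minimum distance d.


Weight distribution: A_0 = 1, A_2 = 3, A_3 = 3, A_5 = 1. Minimum distance d = 2.

Enumerate all 2^3 = 8 messages m ∈ F_2^3.
For each, compute codeword c = mG in F_2^6, then tally its weight.
  m = 000 → c = 000000, weight = 0.
  m = 100 → c = 101100, weight = 3.
  m = 010 → c = 011000, weight = 2.
  m = 110 → c = 110100, weight = 3.
  m = 001 → c = 010010, weight = 2.
  m = 101 → c = 111110, weight = 5.
  m = 011 → c = 001010, weight = 2.
  m = 111 → c = 100110, weight = 3.
Tally weights:
  weight 0: 1 codewords.
  weight 2: 3 codewords.
  weight 3: 3 codewords.
  weight 5: 1 codewords.
Minimum distance d = smallest w > 0 with A_w > 0 = 2.
Sanity: Σ A_w = 8 = 2^3 = 8 ✓.


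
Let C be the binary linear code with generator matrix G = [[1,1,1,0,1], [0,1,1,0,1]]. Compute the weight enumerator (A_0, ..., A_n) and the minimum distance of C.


Weight distribution: A_0 = 1, A_1 = 1, A_3 = 1, A_4 = 1. Minimum distance d = 1.

Enumerate all 2^2 = 4 messages m ∈ F_2^2.
For each, compute codeword c = mG in F_2^5, then tally its weight.
  m = 00 → c = 00000, weight = 0.
  m = 10 → c = 11101, weight = 4.
  m = 01 → c = 01101, weight = 3.
  m = 11 → c = 10000, weight = 1.
Tally weights:
  weight 0: 1 codewords.
  weight 1: 1 codewords.
  weight 3: 1 codewords.
  weight 4: 1 codewords.
Minimum distance d = smallest w > 0 with A_w > 0 = 1.
Sanity: Σ A_w = 4 = 2^2 = 4 ✓.


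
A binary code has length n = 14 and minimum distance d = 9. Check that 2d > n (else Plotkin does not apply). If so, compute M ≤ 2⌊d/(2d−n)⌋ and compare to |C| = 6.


Plotkin bound M ≤ 4; given |C| = 6 > bound (violated).

Check applicability: 2d = 18, n = 14.
2d − n = 4 > 0, so Plotkin applies.
Compute d/(2d−n) = 9/4 ≈ 2.2500.
⌊d/(2d−n)⌋ = 2.
Plotkin bound: M ≤ 2·2 = 4.
Given |C| = 6, check: VIOLATED.
This |C| is above the Plotkin bound, so no binary code with n = 14, d = 9 and 6 codewords exists.


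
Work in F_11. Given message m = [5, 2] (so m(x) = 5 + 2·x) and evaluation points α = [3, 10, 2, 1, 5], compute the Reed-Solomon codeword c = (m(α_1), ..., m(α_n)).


c = [0, 3, 9, 7, 4]

Message polynomial: m(x) = 5 + 2·x (mod 11).
For each evaluation point α_i, compute m(α_i) mod 11:
  α_1 = 3: Horner steps 2 → 0, so m(3) = 0.
  α_2 = 10: Horner steps 2 → 3, so m(10) = 3.
  α_3 = 2: Horner steps 2 → 9, so m(2) = 9.
  α_4 = 1: Horner steps 2 → 7, so m(1) = 7.
  α_5 = 5: Horner steps 2 → 4, so m(5) = 4.
Codeword c = [0, 3, 9, 7, 4] ∈ F_11^5.


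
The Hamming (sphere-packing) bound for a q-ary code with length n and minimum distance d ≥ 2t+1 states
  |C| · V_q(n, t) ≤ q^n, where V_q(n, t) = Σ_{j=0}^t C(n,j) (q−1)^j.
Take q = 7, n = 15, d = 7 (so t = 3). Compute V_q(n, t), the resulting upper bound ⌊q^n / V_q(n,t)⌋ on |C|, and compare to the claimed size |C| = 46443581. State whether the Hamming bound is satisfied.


V_q(n, t) = 102151, q^n = 4747561509943, Hamming bound = 46475918, |C| = 46443581 ≤ bound (satisfied).

Step 1: Compute V_q(n, t) = Σ_{j=0}^3 C(n, j) (q−1)^j.
  j = 0: C(15,0)·(6)^0 = 1·1 = 1.
  j = 1: C(15,1)·(6)^1 = 15·6 = 90.
  j = 2: C(15,2)·(6)^2 = 105·36 = 3780.
  j = 3: C(15,3)·(6)^3 = 455·216 = 98280.
  V_q(n, t) = 1 + 90 + 3780 + 98280 = 102151.
Step 2: q^n = 7^15 = 4747561509943.
Step 3: Hamming bound ⌊q^n / V_q(n,t)⌋ = ⌊4747561509943/102151⌋ = 46475918.
Step 4: Compare |C| = 46443581 to 46475918: satisfied.
The claimed |C| lies below the Hamming bound.


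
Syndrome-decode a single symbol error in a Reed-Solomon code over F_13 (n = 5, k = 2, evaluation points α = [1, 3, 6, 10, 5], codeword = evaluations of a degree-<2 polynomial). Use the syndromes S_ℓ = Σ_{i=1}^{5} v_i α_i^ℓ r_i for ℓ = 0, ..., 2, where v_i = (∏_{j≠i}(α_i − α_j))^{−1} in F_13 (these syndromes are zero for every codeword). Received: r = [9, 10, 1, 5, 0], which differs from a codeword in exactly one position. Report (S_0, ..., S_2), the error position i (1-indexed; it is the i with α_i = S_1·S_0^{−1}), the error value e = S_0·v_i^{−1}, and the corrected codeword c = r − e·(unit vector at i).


S = (11, 7, 8), error at position 2, error magnitude e = 12, c = [9, 11, 1, 5, 0].

Step 1: column multipliers v_i = (∏_{j≠i}(α_i − α_j))^{−1} mod 13.
  i = 1 (α = 1): (1−3)(1−6)(1−10)(1−5) = (−2)·(−5)·(−9)·(−4) = 360 ≡ 9, so v_1 = 9^{−1} = 3 (mod 13).
  i = 2 (α = 3): (3−1)(3−6)(3−10)(3−5) = 2·(−3)·(−7)·(−2) = −84 ≡ 7, so v_2 = 7^{−1} = 2 (mod 13).
  i = 3 (α = 6): (6−1)(6−3)(6−10)(6−5) = 5·3·(−4)·1 = −60 ≡ 5, so v_3 = 5^{−1} = 8 (mod 13).
  i = 4 (α = 10): (10−1)(10−3)(10−6)(10−5) = 9·7·4·5 = 1260 ≡ 12, so v_4 = 12^{−1} = 12 (mod 13).
  i = 5 (α = 5): (5−1)(5−3)(5−6)(5−10) = 4·2·(−1)·(−5) = 40 ≡ 1, so v_5 = 1^{−1} = 1 (mod 13).
  v = [3, 2, 8, 12, 1].
Step 2: syndromes of r = [9, 10, 1, 5, 0] (all sums mod 13).
  S_0 = Σ v_i r_i = 3·9 + 2·10 + 8·1 + 12·5 + 1·0 = 115 ≡ 11.
  S_1 = Σ v_i α_i r_i = 3·1·9 + 2·3·10 + 8·6·1 + 12·10·5 + 1·5·0 = 735 ≡ 7.
  α_i^2 mod 13 = [1, 9, 10, 9, 12].
  S_2 = Σ v_i α_i^2 r_i = 3·1·9 + 2·9·10 + 8·10·1 + 12·9·5 + 1·12·0 = 827 ≡ 8.
  S = (11, 7, 8) ≠ 0, so r is not a codeword (an error is present).
Step 3: locate the error. For a single error e at position i, S_ℓ = v_i·e·α_i^ℓ, so α_err = S_1/S_0.
  S_0^{−1} = 11^{−1} = 6 (mod 13), so α_err = 7·6 = 42 ≡ 3 = α_2. Error position i = 2.
  Consistency check: S_2/S_1 = 8·2 = 16 ≡ 3 = α_err ✓ (single-error assumption holds).
Step 4: error magnitude e = S_0/v_2 = S_0·∏_{j≠2}(α_2 − α_j) = 11·7 = 77 ≡ 12 (mod 13).
Step 5: correct position 2: c_2 = r_2 − e = 10 − 12 ≡ 11 (mod 13). Hence c = [9, 11, 1, 5, 0].
  Check: interpolating c through the α_i gives m(x) = 8 + 1·x (degree < 2) with m(α_i) = c_i for every i, so c is indeed a codeword.


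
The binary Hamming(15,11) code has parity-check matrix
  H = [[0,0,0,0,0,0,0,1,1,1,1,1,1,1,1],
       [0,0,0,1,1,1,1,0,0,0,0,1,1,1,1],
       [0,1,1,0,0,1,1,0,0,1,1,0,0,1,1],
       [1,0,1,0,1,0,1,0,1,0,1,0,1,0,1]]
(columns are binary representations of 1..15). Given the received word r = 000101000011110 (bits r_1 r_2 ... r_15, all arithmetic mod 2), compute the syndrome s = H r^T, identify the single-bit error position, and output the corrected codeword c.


s = (0, 1, 1, 0)^T, error position = 6, corrected codeword c = 000100000011110

Compute s = H r^T mod 2 one row at a time:
  s_1 = 0 + 0 + 0 + 1 + 1 + 1 + 1 + 0 = 4 ≡ 0 (mod 2).
  s_2 = 1 + 0 + 1 + 0 + 1 + 1 + 1 + 0 = 5 ≡ 1 (mod 2).
  s_3 = 0 + 0 + 1 + 0 + 0 + 1 + 1 + 0 = 3 ≡ 1 (mod 2).
  s_4 = 0 + 0 + 0 + 0 + 0 + 1 + 1 + 0 = 2 ≡ 0 (mod 2).
s = (0, 1, 1, 0)^T — this equals column 6 of H (binary 0110), so error is at position 6.
Correct: flip bit 6 of r = 000101000011110 to get c = 000100000011110.


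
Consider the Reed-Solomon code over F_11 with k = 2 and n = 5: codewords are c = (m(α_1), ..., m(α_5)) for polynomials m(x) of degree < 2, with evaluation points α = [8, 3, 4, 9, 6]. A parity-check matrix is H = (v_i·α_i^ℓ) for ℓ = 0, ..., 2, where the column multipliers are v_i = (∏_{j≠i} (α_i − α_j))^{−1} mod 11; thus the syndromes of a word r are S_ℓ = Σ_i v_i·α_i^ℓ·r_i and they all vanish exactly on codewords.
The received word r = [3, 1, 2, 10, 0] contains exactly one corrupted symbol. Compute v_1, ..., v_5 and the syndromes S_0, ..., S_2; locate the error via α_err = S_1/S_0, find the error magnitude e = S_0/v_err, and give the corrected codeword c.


S = (4, 5, 9), error at position 3, error magnitude e = 5, c = [3, 1, 8, 10, 0].

Step 1: column multipliers v_i = (∏_{j≠i}(α_i − α_j))^{−1} mod 11.
  i = 1 (α = 8): (8−3)(8−4)(8−9)(8−6) = 5·4·(−1)·2 = −40 ≡ 4, so v_1 = 4^{−1} = 3 (mod 11).
  i = 2 (α = 3): (3−8)(3−4)(3−9)(3−6) = (−5)·(−1)·(−6)·(−3) = 90 ≡ 2, so v_2 = 2^{−1} = 6 (mod 11).
  i = 3 (α = 4): (4−8)(4−3)(4−9)(4−6) = (−4)·1·(−5)·(−2) = −40 ≡ 4, so v_3 = 4^{−1} = 3 (mod 11).
  i = 4 (α = 9): (9−8)(9−3)(9−4)(9−6) = 1·6·5·3 = 90 ≡ 2, so v_4 = 2^{−1} = 6 (mod 11).
  i = 5 (α = 6): (6−8)(6−3)(6−4)(6−9) = (−2)·3·2·(−3) = 36 ≡ 3, so v_5 = 3^{−1} = 4 (mod 11).
  v = [3, 6, 3, 6, 4].
Step 2: syndromes of r = [3, 1, 2, 10, 0] (all sums mod 11).
  S_0 = Σ v_i r_i = 3·3 + 6·1 + 3·2 + 6·10 + 4·0 = 81 ≡ 4.
  S_1 = Σ v_i α_i r_i = 3·8·3 + 6·3·1 + 3·4·2 + 6·9·10 + 4·6·0 = 654 ≡ 5.
  α_i^2 mod 11 = [9, 9, 5, 4, 3].
  S_2 = Σ v_i α_i^2 r_i = 3·9·3 + 6·9·1 + 3·5·2 + 6·4·10 + 4·3·0 = 405 ≡ 9.
  S = (4, 5, 9) ≠ 0, so r is not a codeword (an error is present).
Step 3: locate the error. For a single error e at position i, S_ℓ = v_i·e·α_i^ℓ, so α_err = S_1/S_0.
  S_0^{−1} = 4^{−1} = 3 (mod 11), so α_err = 5·3 = 15 ≡ 4 = α_3. Error position i = 3.
  Consistency check: S_2/S_1 = 9·9 = 81 ≡ 4 = α_err ✓ (single-error assumption holds).
Step 4: error magnitude e = S_0/v_3 = S_0·∏_{j≠3}(α_3 − α_j) = 4·4 = 16 ≡ 5 (mod 11).
Step 5: correct position 3: c_3 = r_3 − e = 2 − 5 ≡ 8 (mod 11). Hence c = [3, 1, 8, 10, 0].
  Check: interpolating c through the α_i gives m(x) = 2 + 7·x (degree < 2) with m(α_i) = c_i for every i, so c is indeed a codeword.


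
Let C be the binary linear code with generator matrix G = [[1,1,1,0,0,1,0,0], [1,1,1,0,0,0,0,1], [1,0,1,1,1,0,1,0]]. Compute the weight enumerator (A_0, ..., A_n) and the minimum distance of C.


Weight distribution: A_0 = 1, A_2 = 1, A_4 = 2, A_5 = 3, A_7 = 1. Minimum distance d = 2.

Enumerate all 2^3 = 8 messages m ∈ F_2^3.
For each, compute codeword c = mG in F_2^8, then tally its weight.
  m = 000 → c = 00000000, weight = 0.
  m = 100 → c = 11100100, weight = 4.
  m = 010 → c = 11100001, weight = 4.
  m = 110 → c = 00000101, weight = 2.
  m = 001 → c = 10111010, weight = 5.
  m = 101 → c = 01011110, weight = 5.
  m = 011 → c = 01011011, weight = 5.
  m = 111 → c = 10111111, weight = 7.
Tally weights:
  weight 0: 1 codewords.
  weight 2: 1 codewords.
  weight 4: 2 codewords.
  weight 5: 3 codewords.
  weight 7: 1 codewords.
Minimum distance d = smallest w > 0 with A_w > 0 = 2.
Sanity: Σ A_w = 8 = 2^3 = 8 ✓.
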